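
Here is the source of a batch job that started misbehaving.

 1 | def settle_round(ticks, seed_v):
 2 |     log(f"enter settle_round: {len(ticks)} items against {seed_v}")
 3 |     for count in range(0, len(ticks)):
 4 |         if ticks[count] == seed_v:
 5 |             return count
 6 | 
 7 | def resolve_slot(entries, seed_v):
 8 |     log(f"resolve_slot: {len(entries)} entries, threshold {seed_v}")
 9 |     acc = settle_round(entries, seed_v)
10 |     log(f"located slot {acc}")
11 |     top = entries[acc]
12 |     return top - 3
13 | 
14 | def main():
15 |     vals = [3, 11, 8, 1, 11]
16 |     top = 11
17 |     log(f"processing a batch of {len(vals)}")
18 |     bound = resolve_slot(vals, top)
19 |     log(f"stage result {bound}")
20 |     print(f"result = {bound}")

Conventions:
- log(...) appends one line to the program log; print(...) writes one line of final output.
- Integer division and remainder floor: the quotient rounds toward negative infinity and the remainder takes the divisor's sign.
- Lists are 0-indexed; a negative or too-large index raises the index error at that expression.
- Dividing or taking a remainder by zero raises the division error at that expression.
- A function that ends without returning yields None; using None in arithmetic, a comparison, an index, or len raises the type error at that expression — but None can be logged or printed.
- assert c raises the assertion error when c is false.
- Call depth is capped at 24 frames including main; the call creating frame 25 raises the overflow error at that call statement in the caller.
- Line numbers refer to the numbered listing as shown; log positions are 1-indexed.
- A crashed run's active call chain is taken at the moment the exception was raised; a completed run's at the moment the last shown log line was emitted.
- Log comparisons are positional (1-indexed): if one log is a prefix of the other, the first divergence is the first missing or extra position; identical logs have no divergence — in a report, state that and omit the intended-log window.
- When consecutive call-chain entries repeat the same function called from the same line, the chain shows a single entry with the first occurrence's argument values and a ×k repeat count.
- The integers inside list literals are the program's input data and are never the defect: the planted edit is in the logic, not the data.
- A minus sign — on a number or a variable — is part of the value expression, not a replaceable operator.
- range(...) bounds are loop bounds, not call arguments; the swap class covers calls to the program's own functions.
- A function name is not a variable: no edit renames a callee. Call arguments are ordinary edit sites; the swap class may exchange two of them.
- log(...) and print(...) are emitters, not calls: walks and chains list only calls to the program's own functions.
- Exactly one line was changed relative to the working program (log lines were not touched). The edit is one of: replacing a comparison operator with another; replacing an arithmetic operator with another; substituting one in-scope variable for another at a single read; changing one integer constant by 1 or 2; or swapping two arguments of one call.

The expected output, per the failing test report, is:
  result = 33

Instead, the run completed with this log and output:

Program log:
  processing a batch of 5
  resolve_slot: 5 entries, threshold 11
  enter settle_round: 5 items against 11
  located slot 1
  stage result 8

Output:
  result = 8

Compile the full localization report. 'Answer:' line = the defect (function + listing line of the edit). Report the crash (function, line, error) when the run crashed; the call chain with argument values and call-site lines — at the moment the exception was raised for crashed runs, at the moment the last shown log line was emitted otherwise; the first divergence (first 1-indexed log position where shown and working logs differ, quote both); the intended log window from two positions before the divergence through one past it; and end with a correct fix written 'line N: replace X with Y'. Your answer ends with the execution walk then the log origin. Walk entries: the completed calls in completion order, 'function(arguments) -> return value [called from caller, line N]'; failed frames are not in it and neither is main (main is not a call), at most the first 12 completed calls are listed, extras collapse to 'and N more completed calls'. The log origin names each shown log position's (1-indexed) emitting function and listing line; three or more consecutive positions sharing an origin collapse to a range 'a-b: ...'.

Answer: the defect is in resolve_slot at line 12.
The tell: At log position 5 the runs split — shown 'stage result 8', but the working version logs 'stage result 33'.
Call chain: main.
First divergence: position 5; shown 'stage result 8' vs intended 'stage result 33'.
Intended log window:
  3: enter settle_round: 5 items against 11
  4: located slot 1
  5: stage result 33
Execution walk:
  settle_round([3, 11, 8, 1, 11], 11) -> 1  [called from resolve_slot, line 9]
  resolve_slot([3, 11, 8, 1, 11], 11) -> 8  [called from main, line 18]
Log origin:
  1: logged in main at line 17
  2: logged in resolve_slot at line 8
  3: logged in settle_round at line 2
  4: logged in resolve_slot at line 10
  5: logged in main at line 19
A correct fix: line 12: replace `-` with `*`.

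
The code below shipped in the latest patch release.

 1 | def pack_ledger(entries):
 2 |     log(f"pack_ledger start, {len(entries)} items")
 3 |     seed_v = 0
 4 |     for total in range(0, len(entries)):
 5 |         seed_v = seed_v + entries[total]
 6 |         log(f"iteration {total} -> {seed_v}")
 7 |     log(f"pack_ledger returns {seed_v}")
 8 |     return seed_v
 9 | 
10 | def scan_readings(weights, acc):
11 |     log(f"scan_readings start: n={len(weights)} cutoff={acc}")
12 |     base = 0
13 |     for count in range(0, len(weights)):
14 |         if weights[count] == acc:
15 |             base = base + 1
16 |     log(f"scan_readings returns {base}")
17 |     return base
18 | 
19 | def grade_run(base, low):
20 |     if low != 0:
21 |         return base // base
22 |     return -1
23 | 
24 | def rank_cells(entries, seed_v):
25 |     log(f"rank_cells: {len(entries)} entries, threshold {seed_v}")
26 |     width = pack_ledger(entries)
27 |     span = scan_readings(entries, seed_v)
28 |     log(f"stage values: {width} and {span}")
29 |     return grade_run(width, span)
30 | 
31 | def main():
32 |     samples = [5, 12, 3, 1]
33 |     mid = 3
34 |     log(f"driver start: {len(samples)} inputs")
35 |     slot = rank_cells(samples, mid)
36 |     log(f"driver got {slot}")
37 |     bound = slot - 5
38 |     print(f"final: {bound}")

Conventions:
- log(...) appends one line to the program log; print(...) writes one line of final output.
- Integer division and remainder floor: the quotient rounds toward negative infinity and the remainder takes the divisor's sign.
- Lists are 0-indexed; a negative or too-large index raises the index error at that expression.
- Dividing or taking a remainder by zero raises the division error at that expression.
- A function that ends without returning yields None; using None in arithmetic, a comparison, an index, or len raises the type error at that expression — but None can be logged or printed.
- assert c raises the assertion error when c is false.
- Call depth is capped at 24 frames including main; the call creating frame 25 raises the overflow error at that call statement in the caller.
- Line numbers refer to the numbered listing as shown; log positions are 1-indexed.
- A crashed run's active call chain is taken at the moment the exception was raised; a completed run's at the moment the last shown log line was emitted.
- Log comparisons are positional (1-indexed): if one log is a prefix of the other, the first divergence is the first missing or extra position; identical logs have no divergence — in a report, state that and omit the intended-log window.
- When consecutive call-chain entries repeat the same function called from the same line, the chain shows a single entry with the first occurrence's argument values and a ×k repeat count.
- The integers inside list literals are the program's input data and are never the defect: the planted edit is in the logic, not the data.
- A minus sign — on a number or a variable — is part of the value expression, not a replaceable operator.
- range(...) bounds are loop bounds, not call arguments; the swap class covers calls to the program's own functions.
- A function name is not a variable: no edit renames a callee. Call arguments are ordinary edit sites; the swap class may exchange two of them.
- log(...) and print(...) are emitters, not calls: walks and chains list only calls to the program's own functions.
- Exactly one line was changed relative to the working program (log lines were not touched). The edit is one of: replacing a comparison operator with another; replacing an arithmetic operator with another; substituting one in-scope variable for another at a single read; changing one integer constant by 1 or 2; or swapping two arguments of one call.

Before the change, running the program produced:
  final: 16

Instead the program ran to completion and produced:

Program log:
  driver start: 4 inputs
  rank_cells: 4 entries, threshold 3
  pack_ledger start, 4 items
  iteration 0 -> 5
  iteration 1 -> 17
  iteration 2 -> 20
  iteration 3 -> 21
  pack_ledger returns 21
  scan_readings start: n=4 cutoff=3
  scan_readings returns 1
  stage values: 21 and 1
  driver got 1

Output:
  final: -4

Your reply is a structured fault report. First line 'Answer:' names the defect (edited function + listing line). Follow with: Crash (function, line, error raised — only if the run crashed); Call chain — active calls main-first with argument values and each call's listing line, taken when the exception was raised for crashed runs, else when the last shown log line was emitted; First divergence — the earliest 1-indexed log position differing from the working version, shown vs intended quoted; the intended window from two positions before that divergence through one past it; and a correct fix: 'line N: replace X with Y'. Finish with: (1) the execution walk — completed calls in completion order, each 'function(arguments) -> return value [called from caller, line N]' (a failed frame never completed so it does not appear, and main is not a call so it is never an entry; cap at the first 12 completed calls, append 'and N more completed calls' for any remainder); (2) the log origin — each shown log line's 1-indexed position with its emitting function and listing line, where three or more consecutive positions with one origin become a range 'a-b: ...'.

Answer: the defect is in grade_run at line 21.
Key fact: The log first diverges at position 12: the faulty run prints 'driver got 1' where the working version prints 'driver got 21'.
Call chain: main.
First divergence: position 12; shown 'driver got 1' vs intended 'driver got 21'.
Intended log window:
  10: scan_readings returns 1
  11: stage values: 21 and 1
  12: driver got 21
Execution walk:
  pack_ledger([5, 12, 3, 1]) -> 21  [called from rank_cells, line 26]
  scan_readings([5, 12, 3, 1], 3) -> 1  [called from rank_cells, line 27]
  grade_run(21, 1) -> 1  [called from rank_cells, line 29]
  rank_cells([5, 12, 3, 1], 3) -> 1  [called from main, line 35]
Log origins:
  1 — main, line 34
  2 — rank_cells, line 25
  3 — pack_ledger, line 2
  4-7 — pack_ledger, line 6
  8 — pack_ledger, line 7
  9 — scan_readings, line 11
  10 — scan_readings, line 16
  11 — rank_cells, line 28
  12 — main, line 36
A correct fix: line 21: replace `base // base` with `base // low`.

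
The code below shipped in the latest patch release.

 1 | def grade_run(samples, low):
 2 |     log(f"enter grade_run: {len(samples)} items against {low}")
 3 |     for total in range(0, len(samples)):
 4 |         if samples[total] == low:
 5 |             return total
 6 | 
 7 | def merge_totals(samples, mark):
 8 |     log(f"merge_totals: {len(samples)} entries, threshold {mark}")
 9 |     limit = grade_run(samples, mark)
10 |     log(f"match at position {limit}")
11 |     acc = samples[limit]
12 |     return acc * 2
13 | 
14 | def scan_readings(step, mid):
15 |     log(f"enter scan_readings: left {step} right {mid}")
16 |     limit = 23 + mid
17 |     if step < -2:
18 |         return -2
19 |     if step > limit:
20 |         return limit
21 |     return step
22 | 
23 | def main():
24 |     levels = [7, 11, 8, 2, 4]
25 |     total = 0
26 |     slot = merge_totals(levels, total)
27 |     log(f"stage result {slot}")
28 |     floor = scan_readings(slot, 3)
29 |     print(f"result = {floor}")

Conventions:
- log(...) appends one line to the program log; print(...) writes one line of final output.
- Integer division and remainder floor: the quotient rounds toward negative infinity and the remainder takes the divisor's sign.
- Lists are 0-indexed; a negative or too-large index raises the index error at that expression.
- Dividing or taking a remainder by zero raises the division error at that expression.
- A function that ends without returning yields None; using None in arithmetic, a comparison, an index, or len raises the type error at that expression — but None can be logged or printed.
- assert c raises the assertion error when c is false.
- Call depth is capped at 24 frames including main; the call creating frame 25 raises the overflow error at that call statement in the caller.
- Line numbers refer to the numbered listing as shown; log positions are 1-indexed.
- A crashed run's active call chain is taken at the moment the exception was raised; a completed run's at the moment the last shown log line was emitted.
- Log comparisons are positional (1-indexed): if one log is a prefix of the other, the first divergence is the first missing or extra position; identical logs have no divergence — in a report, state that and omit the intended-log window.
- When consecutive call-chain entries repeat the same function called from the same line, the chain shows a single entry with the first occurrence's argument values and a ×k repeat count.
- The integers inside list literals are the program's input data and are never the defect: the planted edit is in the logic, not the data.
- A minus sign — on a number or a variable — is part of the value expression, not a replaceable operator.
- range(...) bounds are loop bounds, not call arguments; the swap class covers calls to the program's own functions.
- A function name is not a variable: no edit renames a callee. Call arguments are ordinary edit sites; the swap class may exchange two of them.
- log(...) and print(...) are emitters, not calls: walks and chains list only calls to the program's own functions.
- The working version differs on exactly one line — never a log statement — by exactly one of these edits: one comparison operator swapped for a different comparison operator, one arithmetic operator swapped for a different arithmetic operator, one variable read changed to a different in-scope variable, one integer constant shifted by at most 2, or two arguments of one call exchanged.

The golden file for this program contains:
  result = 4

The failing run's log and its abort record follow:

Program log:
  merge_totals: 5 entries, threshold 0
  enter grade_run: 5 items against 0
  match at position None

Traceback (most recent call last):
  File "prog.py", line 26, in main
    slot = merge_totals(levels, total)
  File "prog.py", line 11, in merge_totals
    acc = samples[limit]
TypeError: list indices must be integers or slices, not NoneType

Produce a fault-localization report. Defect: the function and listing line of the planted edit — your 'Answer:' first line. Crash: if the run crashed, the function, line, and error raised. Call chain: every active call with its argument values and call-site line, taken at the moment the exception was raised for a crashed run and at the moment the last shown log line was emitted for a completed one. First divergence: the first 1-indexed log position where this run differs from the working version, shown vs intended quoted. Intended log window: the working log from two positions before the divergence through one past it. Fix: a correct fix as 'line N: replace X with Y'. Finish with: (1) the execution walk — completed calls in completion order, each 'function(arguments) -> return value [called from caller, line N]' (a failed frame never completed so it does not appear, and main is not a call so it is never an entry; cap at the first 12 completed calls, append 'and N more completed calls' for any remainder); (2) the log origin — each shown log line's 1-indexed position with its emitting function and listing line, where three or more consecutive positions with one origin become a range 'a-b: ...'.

Answer: the defect is in main at line 25.
Key observation: The log first diverges at position 1: the faulty run prints 'merge_totals: 5 entries, threshold 0' where the working version prints 'merge_totals: 5 entries, threshold 2'.
Crash: merge_totals, line 11, TypeError.
Call chain: main -> merge_totals([7, 11, 8, 2, 4], 0) (called at line 26).
First divergence: at position 1 the run shows 'merge_totals: 5 entries, threshold 0' where the working version logs 'merge_totals: 5 entries, threshold 2'.
Intended log window:
  1: merge_totals: 5 entries, threshold 2
  2: enter grade_run: 5 items against 2
Execution walk:
  grade_run([7, 11, 8, 2, 4], 0) -> None  [called from merge_totals, line 9]
Log line origins:
  1: logged in merge_totals at line 8
  2: logged in grade_run at line 2
  3: logged in merge_totals at line 10
A correct fix: line 25: replace `0` with `2`.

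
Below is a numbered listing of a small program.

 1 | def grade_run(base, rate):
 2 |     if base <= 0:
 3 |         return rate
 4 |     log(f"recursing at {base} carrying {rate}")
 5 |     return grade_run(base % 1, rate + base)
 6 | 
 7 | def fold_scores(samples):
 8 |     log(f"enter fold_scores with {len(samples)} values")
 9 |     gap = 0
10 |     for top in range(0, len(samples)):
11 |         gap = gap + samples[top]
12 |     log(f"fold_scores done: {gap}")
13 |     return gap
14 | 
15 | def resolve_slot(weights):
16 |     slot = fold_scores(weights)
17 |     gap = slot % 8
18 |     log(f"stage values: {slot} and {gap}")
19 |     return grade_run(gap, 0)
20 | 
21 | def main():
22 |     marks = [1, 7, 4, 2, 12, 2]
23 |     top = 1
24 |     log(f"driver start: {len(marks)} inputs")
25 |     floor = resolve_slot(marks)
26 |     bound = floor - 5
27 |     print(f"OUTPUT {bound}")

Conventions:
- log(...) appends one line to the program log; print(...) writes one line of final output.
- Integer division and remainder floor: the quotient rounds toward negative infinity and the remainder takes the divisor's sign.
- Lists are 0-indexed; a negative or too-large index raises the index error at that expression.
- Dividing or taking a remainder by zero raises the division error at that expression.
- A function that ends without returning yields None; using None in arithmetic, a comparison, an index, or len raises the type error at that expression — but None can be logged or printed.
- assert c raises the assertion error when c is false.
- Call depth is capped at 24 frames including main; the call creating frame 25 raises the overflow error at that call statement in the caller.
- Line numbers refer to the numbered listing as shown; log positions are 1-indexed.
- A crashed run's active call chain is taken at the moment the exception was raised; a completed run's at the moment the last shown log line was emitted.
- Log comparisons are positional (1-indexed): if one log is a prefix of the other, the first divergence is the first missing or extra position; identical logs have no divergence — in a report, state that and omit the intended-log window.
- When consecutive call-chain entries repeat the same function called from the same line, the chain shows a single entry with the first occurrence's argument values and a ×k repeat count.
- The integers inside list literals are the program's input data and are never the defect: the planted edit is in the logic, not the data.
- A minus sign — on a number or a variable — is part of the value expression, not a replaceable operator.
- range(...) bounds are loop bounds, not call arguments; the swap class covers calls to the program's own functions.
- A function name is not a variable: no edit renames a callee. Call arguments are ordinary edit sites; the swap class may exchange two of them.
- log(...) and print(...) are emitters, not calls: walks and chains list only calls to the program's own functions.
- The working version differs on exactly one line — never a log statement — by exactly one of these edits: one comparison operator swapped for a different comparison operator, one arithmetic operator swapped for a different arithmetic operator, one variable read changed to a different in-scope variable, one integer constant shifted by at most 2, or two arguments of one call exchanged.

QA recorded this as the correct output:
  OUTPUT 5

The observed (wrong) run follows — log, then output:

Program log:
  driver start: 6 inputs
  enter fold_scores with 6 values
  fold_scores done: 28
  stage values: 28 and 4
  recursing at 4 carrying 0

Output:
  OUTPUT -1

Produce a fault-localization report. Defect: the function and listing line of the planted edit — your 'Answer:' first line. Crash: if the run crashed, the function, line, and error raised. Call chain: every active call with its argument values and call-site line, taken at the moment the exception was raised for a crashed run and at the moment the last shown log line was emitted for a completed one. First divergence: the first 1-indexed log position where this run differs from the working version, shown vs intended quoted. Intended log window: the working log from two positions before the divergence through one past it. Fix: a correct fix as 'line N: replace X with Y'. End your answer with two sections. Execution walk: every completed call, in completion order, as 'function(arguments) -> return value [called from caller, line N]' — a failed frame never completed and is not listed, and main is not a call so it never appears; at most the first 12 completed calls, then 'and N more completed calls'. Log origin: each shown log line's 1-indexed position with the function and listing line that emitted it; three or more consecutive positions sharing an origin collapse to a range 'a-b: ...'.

Answer: the defect is in grade_run at line 5.
Core observation: The shown log is a 5-line prefix of the intended one, whose next entry is 'recursing at 3 carrying 4'.
Call chain: main -> resolve_slot([1, 7, 4, 2, 12, 2]) (called at line 25) -> grade_run(4, 0) (called at line 19).
First divergence: position 6; the shown log stops at 5 lines while the working version next logs 'recursing at 3 carrying 4'.
Intended log window:
  4: stage values: 28 and 4
  5: recursing at 4 carrying 0
  6: recursing at 3 carrying 4
  7: recursing at 2 carrying 7
Execution walk:
  fold_scores([1, 7, 4, 2, 12, 2]) -> 28  [called from resolve_slot, line 16]
  grade_run(0, 4) -> 4  [called from grade_run, line 5]
  grade_run(4, 0) -> 4  [called from resolve_slot, line 19]
  resolve_slot([1, 7, 4, 2, 12, 2]) -> 4  [called from main, line 25]
Log origins:
  1: emitted by main (line 24)
  2: emitted by fold_scores (line 8)
  3: emitted by fold_scores (line 12)
  4: emitted by resolve_slot (line 18)
  5: emitted by grade_run (line 4)
A correct fix: line 5: replace `%` with `-`.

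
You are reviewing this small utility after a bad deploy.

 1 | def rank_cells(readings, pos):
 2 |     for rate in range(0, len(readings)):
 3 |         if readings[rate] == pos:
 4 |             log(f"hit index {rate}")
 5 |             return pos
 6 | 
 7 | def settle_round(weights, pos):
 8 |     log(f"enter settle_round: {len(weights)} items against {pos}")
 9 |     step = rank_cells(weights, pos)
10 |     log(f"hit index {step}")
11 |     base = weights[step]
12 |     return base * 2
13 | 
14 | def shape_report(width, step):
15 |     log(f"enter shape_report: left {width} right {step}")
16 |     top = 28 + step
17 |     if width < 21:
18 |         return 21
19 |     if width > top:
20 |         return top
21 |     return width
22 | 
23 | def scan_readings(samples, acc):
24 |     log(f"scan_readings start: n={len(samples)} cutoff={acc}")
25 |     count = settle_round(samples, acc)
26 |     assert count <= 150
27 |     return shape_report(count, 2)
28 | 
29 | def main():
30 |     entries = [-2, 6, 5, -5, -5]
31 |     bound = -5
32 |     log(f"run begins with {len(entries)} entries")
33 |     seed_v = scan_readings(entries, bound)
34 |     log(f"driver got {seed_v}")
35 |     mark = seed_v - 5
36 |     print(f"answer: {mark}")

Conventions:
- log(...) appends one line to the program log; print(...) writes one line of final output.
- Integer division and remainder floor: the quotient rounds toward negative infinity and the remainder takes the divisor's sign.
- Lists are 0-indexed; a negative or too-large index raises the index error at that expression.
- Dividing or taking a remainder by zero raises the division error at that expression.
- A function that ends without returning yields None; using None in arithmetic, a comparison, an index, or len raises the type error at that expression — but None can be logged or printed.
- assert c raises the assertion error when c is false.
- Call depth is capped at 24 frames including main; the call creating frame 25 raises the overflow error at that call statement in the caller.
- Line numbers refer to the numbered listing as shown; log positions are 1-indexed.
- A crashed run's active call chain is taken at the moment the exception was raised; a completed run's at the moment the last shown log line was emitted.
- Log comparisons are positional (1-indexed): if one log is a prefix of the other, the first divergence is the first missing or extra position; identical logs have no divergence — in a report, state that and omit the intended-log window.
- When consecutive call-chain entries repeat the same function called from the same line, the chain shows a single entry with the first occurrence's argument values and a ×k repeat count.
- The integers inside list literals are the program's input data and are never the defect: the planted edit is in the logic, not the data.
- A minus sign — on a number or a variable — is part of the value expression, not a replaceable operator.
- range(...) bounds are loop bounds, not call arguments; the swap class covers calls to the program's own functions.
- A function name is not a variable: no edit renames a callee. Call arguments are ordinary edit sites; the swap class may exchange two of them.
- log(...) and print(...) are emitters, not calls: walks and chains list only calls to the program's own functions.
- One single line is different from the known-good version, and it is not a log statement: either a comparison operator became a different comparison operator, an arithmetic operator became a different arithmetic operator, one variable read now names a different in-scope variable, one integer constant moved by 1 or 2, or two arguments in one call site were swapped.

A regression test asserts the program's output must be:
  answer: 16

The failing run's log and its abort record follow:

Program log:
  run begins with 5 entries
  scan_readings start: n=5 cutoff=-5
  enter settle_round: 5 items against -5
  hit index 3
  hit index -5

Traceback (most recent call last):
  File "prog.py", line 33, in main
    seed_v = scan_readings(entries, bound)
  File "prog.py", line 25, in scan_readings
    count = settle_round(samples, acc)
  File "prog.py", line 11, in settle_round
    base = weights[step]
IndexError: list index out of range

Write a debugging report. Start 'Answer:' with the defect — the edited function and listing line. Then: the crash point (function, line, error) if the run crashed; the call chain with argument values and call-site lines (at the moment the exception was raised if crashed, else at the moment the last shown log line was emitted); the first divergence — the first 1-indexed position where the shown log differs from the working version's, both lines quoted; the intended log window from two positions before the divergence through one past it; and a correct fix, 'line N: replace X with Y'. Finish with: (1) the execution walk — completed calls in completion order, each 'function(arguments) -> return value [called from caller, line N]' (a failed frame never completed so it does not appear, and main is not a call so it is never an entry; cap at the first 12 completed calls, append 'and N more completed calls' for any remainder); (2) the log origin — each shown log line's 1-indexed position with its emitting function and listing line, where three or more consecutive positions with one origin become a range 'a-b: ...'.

Answer: the defect is in rank_cells at line 5.
Core observation: Log line 5 is where behavior first shows: 'hit index -5' appears instead of 'hit index 3'.
Crash: settle_round, line 11, IndexError.
Call chain: main -> scan_readings([-2, 6, 5, -5, -5], -5) (called at line 33) -> settle_round([-2, 6, 5, -5, -5], -5) (called at line 25).
First divergence: position 5 — the shown line 'hit index -5' should read 'hit index 3'.
Intended log window:
  3: enter settle_round: 5 items against -5
  4: hit index 3
  5: hit index 3
  6: enter shape_report: left -10 right 2
Execution walk:
  rank_cells([-2, 6, 5, -5, -5], -5) -> -5  [called from settle_round, line 9]
Log line origins:
  1: logged in main at line 32
  2: logged in scan_readings at line 24
  3: logged in settle_round at line 8
  4: logged in rank_cells at line 4
  5: logged in settle_round at line 10
A correct fix: line 5: replace `pos` with `rate`.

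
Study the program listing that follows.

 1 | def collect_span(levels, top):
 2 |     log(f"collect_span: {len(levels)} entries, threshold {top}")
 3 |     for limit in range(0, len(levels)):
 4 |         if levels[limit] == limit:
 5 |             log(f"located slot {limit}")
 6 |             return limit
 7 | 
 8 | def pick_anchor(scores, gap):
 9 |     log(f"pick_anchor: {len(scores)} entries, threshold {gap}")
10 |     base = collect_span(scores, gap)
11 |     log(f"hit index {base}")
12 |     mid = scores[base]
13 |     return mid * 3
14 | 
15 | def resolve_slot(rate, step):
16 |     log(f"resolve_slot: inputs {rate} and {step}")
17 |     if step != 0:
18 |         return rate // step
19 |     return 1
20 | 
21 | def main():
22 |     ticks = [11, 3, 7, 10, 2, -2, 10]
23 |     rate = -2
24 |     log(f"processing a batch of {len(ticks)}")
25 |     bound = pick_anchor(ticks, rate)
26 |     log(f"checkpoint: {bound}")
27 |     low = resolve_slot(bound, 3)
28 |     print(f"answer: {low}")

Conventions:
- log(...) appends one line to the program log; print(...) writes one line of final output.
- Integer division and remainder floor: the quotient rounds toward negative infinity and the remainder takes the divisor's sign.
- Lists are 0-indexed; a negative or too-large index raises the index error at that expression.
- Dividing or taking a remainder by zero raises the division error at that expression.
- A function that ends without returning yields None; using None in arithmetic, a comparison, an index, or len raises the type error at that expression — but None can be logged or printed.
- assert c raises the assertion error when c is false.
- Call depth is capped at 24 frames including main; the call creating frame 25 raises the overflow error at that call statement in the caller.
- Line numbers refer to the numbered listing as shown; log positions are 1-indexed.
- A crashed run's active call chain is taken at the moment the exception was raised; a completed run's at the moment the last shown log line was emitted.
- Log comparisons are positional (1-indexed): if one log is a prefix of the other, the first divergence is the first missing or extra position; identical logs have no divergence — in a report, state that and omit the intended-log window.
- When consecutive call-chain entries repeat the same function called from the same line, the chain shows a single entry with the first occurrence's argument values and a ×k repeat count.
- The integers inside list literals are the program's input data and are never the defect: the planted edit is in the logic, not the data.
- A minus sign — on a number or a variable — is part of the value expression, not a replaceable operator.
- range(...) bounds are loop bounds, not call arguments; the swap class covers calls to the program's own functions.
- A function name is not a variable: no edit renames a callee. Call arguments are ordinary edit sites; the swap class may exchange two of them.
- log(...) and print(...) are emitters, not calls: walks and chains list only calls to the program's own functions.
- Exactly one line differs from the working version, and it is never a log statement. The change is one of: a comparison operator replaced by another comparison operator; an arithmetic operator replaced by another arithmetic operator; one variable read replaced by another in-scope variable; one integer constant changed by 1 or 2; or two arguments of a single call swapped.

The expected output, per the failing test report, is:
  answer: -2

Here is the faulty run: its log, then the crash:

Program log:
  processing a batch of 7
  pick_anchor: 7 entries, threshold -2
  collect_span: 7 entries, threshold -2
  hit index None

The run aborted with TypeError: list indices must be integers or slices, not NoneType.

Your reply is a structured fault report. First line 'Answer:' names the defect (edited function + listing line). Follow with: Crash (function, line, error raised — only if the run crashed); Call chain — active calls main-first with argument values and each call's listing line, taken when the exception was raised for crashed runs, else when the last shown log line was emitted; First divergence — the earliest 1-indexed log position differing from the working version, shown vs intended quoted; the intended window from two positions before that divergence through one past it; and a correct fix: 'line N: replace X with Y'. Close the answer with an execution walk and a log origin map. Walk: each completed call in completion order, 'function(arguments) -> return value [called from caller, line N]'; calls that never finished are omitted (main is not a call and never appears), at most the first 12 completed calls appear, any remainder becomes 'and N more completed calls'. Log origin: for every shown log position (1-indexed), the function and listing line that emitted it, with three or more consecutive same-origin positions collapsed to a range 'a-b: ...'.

Answer: the defect is in collect_span at line 4.
Key fact: The log first diverges at position 4: the faulty run prints 'hit index None' where the working version prints 'located slot 5'.
Crash: pick_anchor, line 12, TypeError.
Call chain: main -> pick_anchor([11, 3, 7, 10, 2, -2, 10], -2) (called at line 25).
First divergence: position 4; shown 'hit index None' vs intended 'located slot 5'.
Intended log window:
  2: pick_anchor: 7 entries, threshold -2
  3: collect_span: 7 entries, threshold -2
  4: located slot 5
  5: hit index 5
Execution walk:
  collect_span([11, 3, 7, 10, 2, -2, 10], -2) -> None  [called from pick_anchor, line 10]
Origin of each log line:
  1 — main, line 24
  2 — pick_anchor, line 9
  3 — collect_span, line 2
  4 — pick_anchor, line 11
A correct fix: line 4: replace `levels[limit] == limit` with `levels[limit] == top`.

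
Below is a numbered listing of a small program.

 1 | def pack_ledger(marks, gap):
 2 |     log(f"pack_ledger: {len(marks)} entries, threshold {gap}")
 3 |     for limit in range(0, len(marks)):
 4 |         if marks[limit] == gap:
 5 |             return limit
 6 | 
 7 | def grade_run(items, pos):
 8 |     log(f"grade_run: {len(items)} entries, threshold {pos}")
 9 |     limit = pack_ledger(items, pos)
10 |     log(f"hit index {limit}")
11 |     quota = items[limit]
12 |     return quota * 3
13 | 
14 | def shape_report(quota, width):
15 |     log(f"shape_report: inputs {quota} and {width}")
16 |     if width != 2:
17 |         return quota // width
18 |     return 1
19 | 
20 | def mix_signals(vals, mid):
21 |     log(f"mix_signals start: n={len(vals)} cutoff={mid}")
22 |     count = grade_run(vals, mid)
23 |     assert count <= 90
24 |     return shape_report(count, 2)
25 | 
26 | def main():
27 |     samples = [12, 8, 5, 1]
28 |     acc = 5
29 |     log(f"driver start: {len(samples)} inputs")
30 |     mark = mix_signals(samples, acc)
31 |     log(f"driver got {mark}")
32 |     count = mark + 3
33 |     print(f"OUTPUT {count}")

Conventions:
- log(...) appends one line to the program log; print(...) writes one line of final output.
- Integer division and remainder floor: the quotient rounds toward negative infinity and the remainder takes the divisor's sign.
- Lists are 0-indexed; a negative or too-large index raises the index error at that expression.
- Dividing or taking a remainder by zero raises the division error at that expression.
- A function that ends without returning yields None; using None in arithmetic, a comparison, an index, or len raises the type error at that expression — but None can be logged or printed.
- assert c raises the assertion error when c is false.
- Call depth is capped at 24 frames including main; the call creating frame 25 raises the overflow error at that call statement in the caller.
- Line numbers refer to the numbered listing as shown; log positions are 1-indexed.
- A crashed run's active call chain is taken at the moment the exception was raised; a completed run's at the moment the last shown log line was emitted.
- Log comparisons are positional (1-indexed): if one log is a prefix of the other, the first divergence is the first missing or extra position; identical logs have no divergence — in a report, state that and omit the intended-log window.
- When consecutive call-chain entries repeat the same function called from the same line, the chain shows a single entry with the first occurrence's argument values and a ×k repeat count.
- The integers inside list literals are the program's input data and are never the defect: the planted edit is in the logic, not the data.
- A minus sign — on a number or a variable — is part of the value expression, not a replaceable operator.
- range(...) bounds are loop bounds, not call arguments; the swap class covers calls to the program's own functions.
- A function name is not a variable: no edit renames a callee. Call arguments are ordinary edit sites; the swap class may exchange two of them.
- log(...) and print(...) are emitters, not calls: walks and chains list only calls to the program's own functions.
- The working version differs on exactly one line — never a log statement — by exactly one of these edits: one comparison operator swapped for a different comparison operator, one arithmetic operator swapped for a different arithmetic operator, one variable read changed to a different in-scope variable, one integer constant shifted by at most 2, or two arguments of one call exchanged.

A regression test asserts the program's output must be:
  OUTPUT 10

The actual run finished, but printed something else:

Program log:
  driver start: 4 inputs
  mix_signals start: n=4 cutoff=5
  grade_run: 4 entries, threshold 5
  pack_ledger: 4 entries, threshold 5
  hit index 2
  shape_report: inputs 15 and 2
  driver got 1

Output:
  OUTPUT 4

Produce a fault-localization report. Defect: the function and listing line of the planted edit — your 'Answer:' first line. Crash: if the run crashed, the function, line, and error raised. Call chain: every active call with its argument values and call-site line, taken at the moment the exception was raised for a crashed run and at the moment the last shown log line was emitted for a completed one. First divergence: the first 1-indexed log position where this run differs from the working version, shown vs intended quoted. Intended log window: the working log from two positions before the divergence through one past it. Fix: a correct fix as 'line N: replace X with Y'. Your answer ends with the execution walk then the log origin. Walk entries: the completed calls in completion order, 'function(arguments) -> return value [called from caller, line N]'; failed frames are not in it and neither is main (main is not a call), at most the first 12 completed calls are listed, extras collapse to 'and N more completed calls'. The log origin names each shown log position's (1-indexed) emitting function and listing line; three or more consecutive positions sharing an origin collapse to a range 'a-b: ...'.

Answer: the defect is in shape_report at line 16.
Core observation: The log first diverges at position 7: the faulty run prints 'driver got 1' where the working version prints 'driver got 7'.
Call chain: main.
First divergence: position 7 — the shown line 'driver got 1' should read 'driver got 7'.
Intended log window:
  5: hit index 2
  6: shape_report: inputs 15 and 2
  7: driver got 7
Execution walk:
  pack_ledger([12, 8, 5, 1], 5) -> 2  [called from grade_run, line 9]
  grade_run([12, 8, 5, 1], 5) -> 15  [called from mix_signals, line 22]
  shape_report(15, 2) -> 1  [called from mix_signals, line 24]
  mix_signals([12, 8, 5, 1], 5) -> 1  [called from main, line 30]
Log line origins:
  1: logged in main at line 29
  2: logged in mix_signals at line 21
  3: logged in grade_run at line 8
  4: logged in pack_ledger at line 2
  5: logged in grade_run at line 10
  6: logged in shape_report at line 15
  7: logged in main at line 31
A correct fix: line 16: replace `2` with `0`.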